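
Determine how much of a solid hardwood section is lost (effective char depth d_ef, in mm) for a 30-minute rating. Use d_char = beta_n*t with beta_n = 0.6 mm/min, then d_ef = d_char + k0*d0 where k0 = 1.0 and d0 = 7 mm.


d_char = 0.6 * 30 = 18 mm
d_ef = 18 + 1.0*7 = 25 mm

25 mm


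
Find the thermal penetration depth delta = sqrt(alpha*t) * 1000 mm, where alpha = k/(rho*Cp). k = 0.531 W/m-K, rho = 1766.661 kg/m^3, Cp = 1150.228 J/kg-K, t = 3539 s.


alpha = 0.531 / (1766.661 * 1150.228) = 2.6131e-07 m^2/s
alpha * t = 0.00092478
delta = sqrt(0.00092478) * 1000 = 30.410 mm

30.410 mm


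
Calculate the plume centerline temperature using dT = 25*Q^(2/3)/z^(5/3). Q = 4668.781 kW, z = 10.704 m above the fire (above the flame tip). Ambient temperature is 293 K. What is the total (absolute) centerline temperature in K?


Q^(2/3) = 279.34
z^(5/3) = 51.989
dT = 25 * 279.34 / 51.989 = 134.33 K
T = 293 + 134.33 = 427.33 K

427.33 K


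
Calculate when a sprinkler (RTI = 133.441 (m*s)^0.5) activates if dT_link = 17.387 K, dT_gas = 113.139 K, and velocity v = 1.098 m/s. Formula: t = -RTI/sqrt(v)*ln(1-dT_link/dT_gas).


dT_link/dT_gas = 0.15368
ln(1 - 0.15368) = -0.16686
t = -133.441 / sqrt(1.098) * -0.16686 = 21.249 s

21.249 s


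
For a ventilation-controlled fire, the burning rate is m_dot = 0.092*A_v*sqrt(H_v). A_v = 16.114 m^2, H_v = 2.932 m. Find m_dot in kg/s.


sqrt(H_v) = 1.7123
m_dot = 0.092 * 16.114 * 1.7123 = 2.5385 kg/s

2.5385 kg/s


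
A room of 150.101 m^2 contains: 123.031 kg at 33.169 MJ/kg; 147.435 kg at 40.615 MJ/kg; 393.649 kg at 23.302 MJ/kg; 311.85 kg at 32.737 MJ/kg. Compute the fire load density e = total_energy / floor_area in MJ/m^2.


Total energy = 123.031*33.169 + 147.435*40.615 + 393.649*23.302 + 311.85*32.737
= 4080.815 + 5988.073 + 9172.809 + 10209.03
= 29450.73 MJ
e = 29450.73 / 150.101 = 196.21 MJ/m^2

196.21 MJ/m^2


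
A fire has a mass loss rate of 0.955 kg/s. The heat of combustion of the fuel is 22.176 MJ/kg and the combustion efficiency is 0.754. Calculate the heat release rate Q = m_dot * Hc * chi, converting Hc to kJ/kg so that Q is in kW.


Hc = 22.176 MJ/kg = 22.176 * 1000 kJ/kg = 22176 kJ/kg
Q = 0.955 kg/s * 22176 kJ/kg * 0.754 = 15968 kW

15968 kW


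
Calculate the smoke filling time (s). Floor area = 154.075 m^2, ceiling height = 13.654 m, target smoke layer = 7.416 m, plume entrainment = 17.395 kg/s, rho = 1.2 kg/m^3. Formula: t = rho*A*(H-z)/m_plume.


H - z = 6.238 m
t = 1.2 * 154.075 * 6.238 / 17.395 = 66.303 s

66.303 s


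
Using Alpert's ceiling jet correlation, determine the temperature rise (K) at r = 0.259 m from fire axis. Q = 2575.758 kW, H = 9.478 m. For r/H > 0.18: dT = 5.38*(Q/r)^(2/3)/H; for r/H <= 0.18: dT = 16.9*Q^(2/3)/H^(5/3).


r/H = 0.259 / 9.478 = 0.027326
r/H <= 0.18, so dT = 16.9*Q^(2/3)/H^(5/3)
Q^(2/3) = 187.90
H^(5/3) = 42.448
dT = 16.9 * 187.90 / 42.448 = 74.810 K

74.810 K


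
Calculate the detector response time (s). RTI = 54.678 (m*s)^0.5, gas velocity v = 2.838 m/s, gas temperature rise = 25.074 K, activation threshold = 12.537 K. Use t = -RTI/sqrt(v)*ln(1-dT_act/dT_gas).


dT_act/dT_gas = 0.5
ln(1 - 0.5) = -0.69315
t = -54.678 / sqrt(2.838) * -0.69315 = 22.497 s

22.497 s


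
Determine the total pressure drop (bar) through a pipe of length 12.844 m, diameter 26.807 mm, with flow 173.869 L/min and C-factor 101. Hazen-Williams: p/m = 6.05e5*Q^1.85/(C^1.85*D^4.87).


Q^1.85 = 13945
C^1.85 = 5105.0
D^4.87 = 9027527
p/m = 0.18306 bar/m
p_total = 0.18306 * 12.844 = 2.3513 bar

2.3513 bar


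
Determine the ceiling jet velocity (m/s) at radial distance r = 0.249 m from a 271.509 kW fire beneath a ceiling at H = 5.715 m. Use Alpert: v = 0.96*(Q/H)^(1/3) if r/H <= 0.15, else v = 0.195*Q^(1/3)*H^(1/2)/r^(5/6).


r/H = 0.249 / 5.715 = 0.043570
r/H <= 0.15, so v = 0.96*(Q/H)^(1/3)
Q/H = 47.508
(Q/H)^(1/3) = 3.6218
v = 0.96 * 3.6218 = 3.4769 m/s

3.4769 m/s


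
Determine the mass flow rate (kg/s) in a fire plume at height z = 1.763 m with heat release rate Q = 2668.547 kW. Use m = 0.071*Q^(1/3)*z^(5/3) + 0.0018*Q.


Q^(1/3) = 13.870
z^(5/3) = 2.5729
First term = 0.071 * 13.870 * 2.5729 = 2.5338
Second term = 0.0018 * 2668.547 = 4.8034
m = 7.3372 kg/s

7.3372 kg/s


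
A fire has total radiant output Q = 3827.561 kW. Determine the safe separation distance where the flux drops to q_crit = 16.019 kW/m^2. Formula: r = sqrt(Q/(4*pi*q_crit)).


4*pi*q_crit = 201.30
Q/(4*pi*q_crit) = 19.014
r = sqrt(19.014) = 4.3605 m

4.3605 m


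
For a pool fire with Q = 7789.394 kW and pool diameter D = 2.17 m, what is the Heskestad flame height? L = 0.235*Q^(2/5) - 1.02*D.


Q^(2/5) = 36.025
0.235 * Q^(2/5) = 8.4658
1.02 * D = 2.2134
L = 6.2524 m

6.2524 m


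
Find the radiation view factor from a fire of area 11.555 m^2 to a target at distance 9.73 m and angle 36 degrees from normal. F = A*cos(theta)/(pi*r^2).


cos(36 deg) = 0.80902
pi*r^2 = 297.42
F = 11.555 * 0.80902 / 297.42 = 0.031431

0.031431


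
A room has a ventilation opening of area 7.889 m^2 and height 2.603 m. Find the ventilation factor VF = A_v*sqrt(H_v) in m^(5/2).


sqrt(H_v) = 1.6134
VF = 7.889 * 1.6134 = 12.728 m^(5/2)

12.728 m^(5/2)


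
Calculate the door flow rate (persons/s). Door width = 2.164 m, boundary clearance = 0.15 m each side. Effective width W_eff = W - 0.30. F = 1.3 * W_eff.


W_eff = 2.164 - 0.30 = 1.864 m
F = 1.3 * 1.864 = 2.4232 persons/s

2.4232 persons/s


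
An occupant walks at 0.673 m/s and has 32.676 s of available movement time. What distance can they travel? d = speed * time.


d = 0.673 * 32.676 = 21.991 m

21.991 m


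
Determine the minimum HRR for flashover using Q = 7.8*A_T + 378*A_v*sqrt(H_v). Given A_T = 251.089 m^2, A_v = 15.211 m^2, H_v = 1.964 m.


7.8*A_T = 1958.5
sqrt(H_v) = 1.4014
378*A_v*sqrt(H_v) = 8057.9
Q = 1958.5 + 8057.9 = 10016 kW

10016 kW


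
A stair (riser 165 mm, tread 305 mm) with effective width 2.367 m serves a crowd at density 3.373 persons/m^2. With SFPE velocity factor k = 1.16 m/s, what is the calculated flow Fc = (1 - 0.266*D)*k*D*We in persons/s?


1 - 0.266*D = 1 - 0.266*3.373 = 0.10278
Fs = 0.10278 * 1.16 * 3.373 = 0.40215 persons/(s*m)
Fc = 0.40215 * 2.367 = 0.95190 persons/s

0.95190 persons/s


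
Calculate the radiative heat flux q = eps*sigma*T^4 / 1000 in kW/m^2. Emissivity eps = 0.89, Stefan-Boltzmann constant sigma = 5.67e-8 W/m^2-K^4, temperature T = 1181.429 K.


T^4 = 1.9482e+12
q = 0.89 * 5.67e-8 * 1.9482e+12 / 1000 = 98.311 kW/m^2

98.311 kW/m^2


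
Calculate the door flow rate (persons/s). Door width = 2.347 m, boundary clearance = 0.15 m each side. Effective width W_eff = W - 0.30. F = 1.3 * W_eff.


W_eff = 2.347 - 0.30 = 2.047 m
F = 1.3 * 2.047 = 2.6611 persons/s

2.6611 persons/s


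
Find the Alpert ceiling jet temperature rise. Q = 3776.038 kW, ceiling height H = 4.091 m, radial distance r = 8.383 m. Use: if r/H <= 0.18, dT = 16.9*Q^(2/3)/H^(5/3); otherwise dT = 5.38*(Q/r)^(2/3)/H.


r/H = 8.383 / 4.091 = 2.0491
r/H > 0.18, so dT = 5.38*(Q/r)^(2/3)/H
Q/r = 450.44
(Q/r)^(2/3) = 58.761
dT = 5.38 * 58.761 / 4.091 = 77.276 K

77.276 K


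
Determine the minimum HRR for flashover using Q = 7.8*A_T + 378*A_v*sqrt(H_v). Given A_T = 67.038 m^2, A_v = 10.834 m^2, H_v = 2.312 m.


7.8*A_T = 522.90
sqrt(H_v) = 1.5205
378*A_v*sqrt(H_v) = 6226.9
Q = 522.90 + 6226.9 = 6749.8 kW

6749.8 kW


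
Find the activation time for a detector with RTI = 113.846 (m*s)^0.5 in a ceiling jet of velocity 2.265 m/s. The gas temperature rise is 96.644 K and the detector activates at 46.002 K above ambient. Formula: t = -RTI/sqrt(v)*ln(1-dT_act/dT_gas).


dT_act/dT_gas = 0.47599
ln(1 - 0.47599) = -0.64625
t = -113.846 / sqrt(2.265) * -0.64625 = 48.886 s

48.886 s


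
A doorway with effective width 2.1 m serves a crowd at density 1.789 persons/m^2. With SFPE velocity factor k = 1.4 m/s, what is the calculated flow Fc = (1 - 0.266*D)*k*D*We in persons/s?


1 - 0.266*D = 1 - 0.266*1.789 = 0.52413
Fs = 0.52413 * 1.4 * 1.789 = 1.3127 persons/(s*m)
Fc = 1.3127 * 2.1 = 2.7567 persons/s

2.7567 persons/s


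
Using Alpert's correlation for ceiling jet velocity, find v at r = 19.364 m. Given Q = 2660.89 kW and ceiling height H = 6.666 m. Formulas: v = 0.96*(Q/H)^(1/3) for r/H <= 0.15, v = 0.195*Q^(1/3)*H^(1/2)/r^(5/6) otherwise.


r/H = 19.364 / 6.666 = 2.9049
r/H > 0.15, so v = 0.195*Q^(1/3)*H^(1/2)/r^(5/6)
Q^(1/3) = 13.857
H^(1/2) = 2.5819
r^(5/6) = 11.817
v = 0.195 * 13.857 * 2.5819 / 11.817 = 0.59040 m/s

0.59040 m/s


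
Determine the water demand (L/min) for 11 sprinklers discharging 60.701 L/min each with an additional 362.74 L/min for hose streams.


Sprinkler demand = 11 * 60.701 = 667.711 L/min
Total = 667.711 + 362.74 = 1030.451 L/min

1030.451 L/min


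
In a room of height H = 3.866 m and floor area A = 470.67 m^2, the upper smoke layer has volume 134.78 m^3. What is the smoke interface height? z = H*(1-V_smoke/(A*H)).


V/(A*H) = 0.074071
1 - 0.074071 = 0.92593
z = 3.866 * 0.92593 = 3.5796 m

3.5796 m


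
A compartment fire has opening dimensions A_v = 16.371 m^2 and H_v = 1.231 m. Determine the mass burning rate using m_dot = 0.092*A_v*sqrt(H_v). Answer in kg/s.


sqrt(H_v) = 1.1095
m_dot = 0.092 * 16.371 * 1.1095 = 1.6711 kg/s

1.6711 kg/s


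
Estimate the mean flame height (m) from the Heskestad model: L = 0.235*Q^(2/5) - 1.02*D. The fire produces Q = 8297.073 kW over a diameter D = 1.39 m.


Q^(2/5) = 36.946
0.235 * Q^(2/5) = 8.6824
1.02 * D = 1.4178
L = 7.2646 m

7.2646 m


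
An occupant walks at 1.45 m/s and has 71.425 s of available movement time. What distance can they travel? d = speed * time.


d = 1.45 * 71.425 = 103.57 m

103.57 m


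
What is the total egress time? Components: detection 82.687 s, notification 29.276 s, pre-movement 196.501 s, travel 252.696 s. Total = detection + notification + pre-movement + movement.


Total = 82.687 + 29.276 + 196.501 + 252.696 = 561.16 s

561.16 s


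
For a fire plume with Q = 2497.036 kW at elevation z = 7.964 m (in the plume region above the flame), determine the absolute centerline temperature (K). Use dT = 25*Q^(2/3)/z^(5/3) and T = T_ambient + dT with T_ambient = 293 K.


Q^(2/3) = 184.06
z^(5/3) = 31.760
dT = 25 * 184.06 / 31.760 = 144.88 K
T = 293 + 144.88 = 437.88 K

437.88 K


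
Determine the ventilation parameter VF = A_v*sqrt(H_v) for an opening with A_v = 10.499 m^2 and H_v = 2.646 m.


sqrt(H_v) = 1.6267
VF = 10.499 * 1.6267 = 17.078 m^(5/2)

17.078 m^(5/2)


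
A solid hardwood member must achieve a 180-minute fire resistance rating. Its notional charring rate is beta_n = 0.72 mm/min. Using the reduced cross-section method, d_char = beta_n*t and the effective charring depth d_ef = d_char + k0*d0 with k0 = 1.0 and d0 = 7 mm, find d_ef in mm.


d_char = 0.72 * 180 = 129.6 mm
d_ef = 129.6 + 1.0*7 = 136.6 mm

136.6 mm


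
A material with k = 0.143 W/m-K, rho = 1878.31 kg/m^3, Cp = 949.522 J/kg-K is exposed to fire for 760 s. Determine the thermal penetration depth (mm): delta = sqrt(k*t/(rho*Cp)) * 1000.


alpha = 0.143 / (1878.31 * 949.522) = 8.0180e-08 m^2/s
alpha * t = 6.0936e-05
delta = sqrt(6.0936e-05) * 1000 = 7.8062 mm

7.8062 mm


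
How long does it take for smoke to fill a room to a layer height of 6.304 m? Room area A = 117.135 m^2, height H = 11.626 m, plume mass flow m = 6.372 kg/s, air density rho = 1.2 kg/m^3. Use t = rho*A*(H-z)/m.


H - z = 5.322 m
t = 1.2 * 117.135 * 5.322 / 6.372 = 117.40 s

117.40 s


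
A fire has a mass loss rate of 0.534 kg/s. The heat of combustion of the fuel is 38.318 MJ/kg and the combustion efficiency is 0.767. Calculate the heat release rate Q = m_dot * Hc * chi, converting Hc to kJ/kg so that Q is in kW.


Hc = 38.318 MJ/kg = 38.318 * 1000 kJ/kg = 38318 kJ/kg
Q = 0.534 kg/s * 38318 kJ/kg * 0.767 = 15694 kW

15694 kW


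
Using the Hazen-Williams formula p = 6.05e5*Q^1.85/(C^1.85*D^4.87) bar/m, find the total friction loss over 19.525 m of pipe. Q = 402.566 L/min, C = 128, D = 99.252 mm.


Q^1.85 = 65910
C^1.85 = 7913.0
D^4.87 = 5.2981e+09
p/m = 0.00095114 bar/m
p_total = 0.00095114 * 19.525 = 0.018571 bar

0.018571 bar


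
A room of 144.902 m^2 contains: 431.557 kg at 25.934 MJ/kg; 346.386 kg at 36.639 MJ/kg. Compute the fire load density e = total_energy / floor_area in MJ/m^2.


Total energy = 431.557*25.934 + 346.386*36.639
= 11192.00 + 12691.24
= 23883.24 MJ
e = 23883.24 / 144.902 = 164.82 MJ/m^2

164.82 MJ/m^2


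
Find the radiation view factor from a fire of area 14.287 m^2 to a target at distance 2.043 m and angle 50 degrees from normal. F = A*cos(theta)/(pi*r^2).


cos(50 deg) = 0.64279
pi*r^2 = 13.113
F = 14.287 * 0.64279 / 13.113 = 0.70036

0.70036


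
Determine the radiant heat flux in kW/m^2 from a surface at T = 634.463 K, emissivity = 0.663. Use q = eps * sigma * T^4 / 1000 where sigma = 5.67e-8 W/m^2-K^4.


T^4 = 1.6204e+11
q = 0.663 * 5.67e-8 * 1.6204e+11 / 1000 = 6.0915 kW/m^2

6.0915 kW/m^2


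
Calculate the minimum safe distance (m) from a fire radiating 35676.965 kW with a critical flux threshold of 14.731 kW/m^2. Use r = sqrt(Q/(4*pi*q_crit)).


4*pi*q_crit = 185.12
Q/(4*pi*q_crit) = 192.73
r = sqrt(192.73) = 13.883 m

13.883 m


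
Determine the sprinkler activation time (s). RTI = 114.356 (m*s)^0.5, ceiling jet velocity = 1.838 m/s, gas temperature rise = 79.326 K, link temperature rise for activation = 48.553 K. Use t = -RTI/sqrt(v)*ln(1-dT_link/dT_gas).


dT_link/dT_gas = 0.61207
ln(1 - 0.61207) = -0.94693
t = -114.356 / sqrt(1.838) * -0.94693 = 79.874 s

79.874 s


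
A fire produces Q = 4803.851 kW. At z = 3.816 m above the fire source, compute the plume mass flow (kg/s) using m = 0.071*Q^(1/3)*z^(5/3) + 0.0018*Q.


Q^(1/3) = 16.873
z^(5/3) = 9.3185
First term = 0.071 * 16.873 * 9.3185 = 11.164
Second term = 0.0018 * 4803.851 = 8.6469
m = 19.810 kg/s

19.810 kg/s


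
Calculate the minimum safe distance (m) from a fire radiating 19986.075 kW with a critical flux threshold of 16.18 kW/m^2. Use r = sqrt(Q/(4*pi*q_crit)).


4*pi*q_crit = 203.32
Q/(4*pi*q_crit) = 98.297
r = sqrt(98.297) = 9.9145 m

9.9145 m


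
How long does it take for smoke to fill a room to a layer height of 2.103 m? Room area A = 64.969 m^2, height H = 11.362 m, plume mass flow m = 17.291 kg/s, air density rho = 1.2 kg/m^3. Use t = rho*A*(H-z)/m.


H - z = 9.259 m
t = 1.2 * 64.969 * 9.259 / 17.291 = 41.748 s

41.748 s


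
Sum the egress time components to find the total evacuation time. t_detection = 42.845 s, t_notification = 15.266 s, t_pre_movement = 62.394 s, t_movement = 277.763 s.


Total = 42.845 + 15.266 + 62.394 + 277.763 = 398.268 s

398.268 s


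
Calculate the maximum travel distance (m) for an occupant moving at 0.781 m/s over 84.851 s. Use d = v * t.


d = 0.781 * 84.851 = 66.269 m

66.269 m


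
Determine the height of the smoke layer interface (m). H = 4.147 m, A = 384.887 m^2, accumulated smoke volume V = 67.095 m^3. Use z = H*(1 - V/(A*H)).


V/(A*H) = 0.042036
1 - 0.042036 = 0.95796
z = 4.147 * 0.95796 = 3.9727 m

3.9727 m


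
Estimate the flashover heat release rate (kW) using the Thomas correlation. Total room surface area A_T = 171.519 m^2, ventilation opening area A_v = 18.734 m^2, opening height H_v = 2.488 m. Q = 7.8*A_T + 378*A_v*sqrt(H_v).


7.8*A_T = 1337.8
sqrt(H_v) = 1.5773
378*A_v*sqrt(H_v) = 11170
Q = 1337.8 + 11170 = 12508 kW

12508 kW


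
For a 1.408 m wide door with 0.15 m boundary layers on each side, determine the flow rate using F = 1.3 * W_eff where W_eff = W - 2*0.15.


W_eff = 1.408 - 0.30 = 1.108 m
F = 1.3 * 1.108 = 1.4404 persons/s

1.4404 persons/s


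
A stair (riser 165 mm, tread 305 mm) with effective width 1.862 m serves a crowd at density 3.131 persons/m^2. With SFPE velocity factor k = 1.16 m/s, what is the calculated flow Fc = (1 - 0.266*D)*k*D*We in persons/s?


1 - 0.266*D = 1 - 0.266*3.131 = 0.16715
Fs = 0.16715 * 1.16 * 3.131 = 0.60710 persons/(s*m)
Fc = 0.60710 * 1.862 = 1.1304 persons/s

1.1304 persons/s


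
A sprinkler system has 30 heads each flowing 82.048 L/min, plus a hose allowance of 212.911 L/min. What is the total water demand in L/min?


Sprinkler demand = 30 * 82.048 = 2461.44 L/min
Total = 2461.44 + 212.911 = 2674.351 L/min

2674.351 L/min


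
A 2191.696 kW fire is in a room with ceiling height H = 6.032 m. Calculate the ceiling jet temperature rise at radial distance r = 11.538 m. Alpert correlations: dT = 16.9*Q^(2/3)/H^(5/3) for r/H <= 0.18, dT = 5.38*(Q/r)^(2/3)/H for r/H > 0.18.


r/H = 11.538 / 6.032 = 1.9128
r/H > 0.18, so dT = 5.38*(Q/r)^(2/3)/H
Q/r = 189.95
(Q/r)^(2/3) = 33.045
dT = 5.38 * 33.045 / 6.032 = 29.473 K

29.473 K


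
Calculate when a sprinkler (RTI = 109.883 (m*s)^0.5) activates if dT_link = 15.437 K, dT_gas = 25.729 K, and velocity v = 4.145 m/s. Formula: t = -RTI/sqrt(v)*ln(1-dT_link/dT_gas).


dT_link/dT_gas = 0.59998
ln(1 - 0.59998) = -0.91625
t = -109.883 / sqrt(4.145) * -0.91625 = 49.452 s

49.452 s


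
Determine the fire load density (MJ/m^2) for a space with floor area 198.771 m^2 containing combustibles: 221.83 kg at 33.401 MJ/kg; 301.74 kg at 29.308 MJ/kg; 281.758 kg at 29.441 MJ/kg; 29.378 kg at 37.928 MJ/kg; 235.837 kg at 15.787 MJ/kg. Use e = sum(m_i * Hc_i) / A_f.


Total energy = 221.83*33.401 + 301.74*29.308 + 281.758*29.441 + 29.378*37.928 + 235.837*15.787
= 7409.344 + 8843.396 + 8295.237 + 1114.249 + 3723.159
= 29385.38 MJ
e = 29385.38 / 198.771 = 147.84 MJ/m^2

147.84 MJ/m^2


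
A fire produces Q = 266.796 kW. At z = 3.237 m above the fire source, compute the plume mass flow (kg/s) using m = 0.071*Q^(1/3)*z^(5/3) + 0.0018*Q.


Q^(1/3) = 6.4376
z^(5/3) = 7.0833
First term = 0.071 * 6.4376 * 7.0833 = 3.2376
Second term = 0.0018 * 266.796 = 0.48023
m = 3.7178 kg/s

3.7178 kg/s


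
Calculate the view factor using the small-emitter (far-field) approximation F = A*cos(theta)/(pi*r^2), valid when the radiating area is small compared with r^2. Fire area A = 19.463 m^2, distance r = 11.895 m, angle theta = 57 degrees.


cos(57 deg) = 0.54464
pi*r^2 = 444.51
F = 19.463 * 0.54464 / 444.51 = 0.023847

0.023847


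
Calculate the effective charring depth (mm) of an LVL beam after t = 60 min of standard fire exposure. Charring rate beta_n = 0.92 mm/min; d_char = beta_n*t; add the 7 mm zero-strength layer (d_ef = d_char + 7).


d_char = 0.92 * 60 = 55.2 mm
d_ef = 55.2 + 1.0*7 = 62.2 mm

62.2 mm


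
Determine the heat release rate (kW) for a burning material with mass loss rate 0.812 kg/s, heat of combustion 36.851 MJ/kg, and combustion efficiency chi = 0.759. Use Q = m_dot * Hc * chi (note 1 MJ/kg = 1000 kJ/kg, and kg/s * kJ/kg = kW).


Hc = 36.851 MJ/kg = 36.851 * 1000 kJ/kg = 36851 kJ/kg
Q = 0.812 kg/s * 36851 kJ/kg * 0.759 = 22712 kW

22712 kW


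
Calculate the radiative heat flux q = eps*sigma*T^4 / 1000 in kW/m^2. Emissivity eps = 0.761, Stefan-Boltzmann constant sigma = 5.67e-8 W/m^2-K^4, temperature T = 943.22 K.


T^4 = 7.9150e+11
q = 0.761 * 5.67e-8 * 7.9150e+11 / 1000 = 34.152 kW/m^2

34.152 kW/m^2


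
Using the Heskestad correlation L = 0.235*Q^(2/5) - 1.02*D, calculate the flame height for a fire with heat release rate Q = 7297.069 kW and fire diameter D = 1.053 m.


Q^(2/5) = 35.096
0.235 * Q^(2/5) = 8.2476
1.02 * D = 1.0741
L = 7.1735 m

7.1735 m


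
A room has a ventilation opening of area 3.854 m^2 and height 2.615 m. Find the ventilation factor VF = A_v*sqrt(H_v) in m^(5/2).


sqrt(H_v) = 1.6171
VF = 3.854 * 1.6171 = 6.2323 m^(5/2)

6.2323 m^(5/2)


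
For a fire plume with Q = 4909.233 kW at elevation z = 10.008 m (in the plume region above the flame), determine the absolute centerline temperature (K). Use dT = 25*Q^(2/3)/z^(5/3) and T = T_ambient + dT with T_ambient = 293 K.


Q^(2/3) = 288.85
z^(5/3) = 46.478
dT = 25 * 288.85 / 46.478 = 155.37 K
T = 293 + 155.37 = 448.37 K

448.37 K


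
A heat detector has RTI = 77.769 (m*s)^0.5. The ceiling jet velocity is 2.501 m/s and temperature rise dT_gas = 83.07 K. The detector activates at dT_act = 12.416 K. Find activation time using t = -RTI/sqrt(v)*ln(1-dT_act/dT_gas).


dT_act/dT_gas = 0.14946
ln(1 - 0.14946) = -0.16189
t = -77.769 / sqrt(2.501) * -0.16189 = 7.9610 s

7.9610 s


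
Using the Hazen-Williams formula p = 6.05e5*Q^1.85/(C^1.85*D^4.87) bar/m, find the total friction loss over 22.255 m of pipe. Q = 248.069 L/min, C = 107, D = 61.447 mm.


Q^1.85 = 26913
C^1.85 = 5680.2
D^4.87 = 5.1286e+08
p/m = 0.0055893 bar/m
p_total = 0.0055893 * 22.255 = 0.12439 bar

0.12439 bar


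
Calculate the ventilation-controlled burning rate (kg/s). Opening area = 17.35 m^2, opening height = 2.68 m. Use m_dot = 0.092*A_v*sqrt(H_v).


sqrt(H_v) = 1.6371
m_dot = 0.092 * 17.35 * 1.6371 = 2.6131 kg/s

2.6131 kg/s


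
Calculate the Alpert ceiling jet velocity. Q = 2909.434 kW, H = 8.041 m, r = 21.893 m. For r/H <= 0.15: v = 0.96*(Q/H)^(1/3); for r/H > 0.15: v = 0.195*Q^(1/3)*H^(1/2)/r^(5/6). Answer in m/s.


r/H = 21.893 / 8.041 = 2.7227
r/H > 0.15, so v = 0.195*Q^(1/3)*H^(1/2)/r^(5/6)
Q^(1/3) = 14.276
H^(1/2) = 2.8357
r^(5/6) = 13.089
v = 0.195 * 14.276 * 2.8357 / 13.089 = 0.60308 m/s

0.60308 m/s


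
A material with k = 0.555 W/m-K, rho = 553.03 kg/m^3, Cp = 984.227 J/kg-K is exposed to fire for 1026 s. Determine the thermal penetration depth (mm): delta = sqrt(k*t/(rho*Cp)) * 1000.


alpha = 0.555 / (553.03 * 984.227) = 1.0196e-06 m^2/s
alpha * t = 0.0010462
delta = sqrt(0.0010462) * 1000 = 32.344 mm

32.344 mm


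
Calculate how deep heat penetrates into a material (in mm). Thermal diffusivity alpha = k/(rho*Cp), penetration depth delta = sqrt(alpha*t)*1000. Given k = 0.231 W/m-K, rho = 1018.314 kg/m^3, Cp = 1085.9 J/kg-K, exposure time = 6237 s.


alpha = 0.231 / (1018.314 * 1085.9) = 2.0890e-07 m^2/s
alpha * t = 0.0013029
delta = sqrt(0.0013029) * 1000 = 36.096 mm

36.096 mm


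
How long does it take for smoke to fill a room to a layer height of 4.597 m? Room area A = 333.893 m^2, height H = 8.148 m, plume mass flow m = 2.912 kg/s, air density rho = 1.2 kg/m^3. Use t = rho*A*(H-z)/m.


H - z = 3.551 m
t = 1.2 * 333.893 * 3.551 / 2.912 = 488.59 s

488.59 s


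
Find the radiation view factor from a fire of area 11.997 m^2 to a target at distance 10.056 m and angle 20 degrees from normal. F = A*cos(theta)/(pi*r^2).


cos(20 deg) = 0.93969
pi*r^2 = 317.69
F = 11.997 * 0.93969 / 317.69 = 0.035486

0.035486


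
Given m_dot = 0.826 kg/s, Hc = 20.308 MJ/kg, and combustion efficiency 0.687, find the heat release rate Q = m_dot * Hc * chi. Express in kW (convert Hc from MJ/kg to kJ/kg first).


Hc = 20.308 MJ/kg = 20.308 * 1000 kJ/kg = 20308 kJ/kg
Q = 0.826 kg/s * 20308 kJ/kg * 0.687 = 11524 kW

11524 kW


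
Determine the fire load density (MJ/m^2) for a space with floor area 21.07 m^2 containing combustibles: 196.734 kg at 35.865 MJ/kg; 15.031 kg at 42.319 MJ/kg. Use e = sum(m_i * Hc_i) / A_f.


Total energy = 196.734*35.865 + 15.031*42.319
= 7055.865 + 636.0969
= 7691.962 MJ
e = 7691.962 / 21.07 = 365.07 MJ/m^2

365.07 MJ/m^2


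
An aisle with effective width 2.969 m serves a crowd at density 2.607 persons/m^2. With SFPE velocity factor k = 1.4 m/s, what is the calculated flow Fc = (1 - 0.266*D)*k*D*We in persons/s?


1 - 0.266*D = 1 - 0.266*2.607 = 0.30654
Fs = 0.30654 * 1.4 * 2.607 = 1.1188 persons/(s*m)
Fc = 1.1188 * 2.969 = 3.3217 persons/s

3.3217 persons/s


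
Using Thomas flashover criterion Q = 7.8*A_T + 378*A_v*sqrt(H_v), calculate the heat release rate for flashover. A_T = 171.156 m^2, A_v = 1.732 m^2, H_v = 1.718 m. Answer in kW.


7.8*A_T = 1335.0
sqrt(H_v) = 1.3107
378*A_v*sqrt(H_v) = 858.13
Q = 1335.0 + 858.13 = 2193.1 kW

2193.1 kW


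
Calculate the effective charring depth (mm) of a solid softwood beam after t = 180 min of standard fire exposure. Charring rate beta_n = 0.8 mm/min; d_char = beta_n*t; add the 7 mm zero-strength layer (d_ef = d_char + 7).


d_char = 0.8 * 180 = 144 mm
d_ef = 144 + 1.0*7 = 151 mm

151 mm


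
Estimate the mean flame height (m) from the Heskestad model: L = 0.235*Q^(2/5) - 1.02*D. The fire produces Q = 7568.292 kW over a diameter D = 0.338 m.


Q^(2/5) = 35.612
0.235 * Q^(2/5) = 8.3689
1.02 * D = 0.34476
L = 8.0241 m

8.0241 m


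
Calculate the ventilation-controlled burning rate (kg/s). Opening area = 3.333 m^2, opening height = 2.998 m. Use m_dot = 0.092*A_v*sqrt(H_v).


sqrt(H_v) = 1.7315
m_dot = 0.092 * 3.333 * 1.7315 = 0.53093 kg/s

0.53093 kg/s


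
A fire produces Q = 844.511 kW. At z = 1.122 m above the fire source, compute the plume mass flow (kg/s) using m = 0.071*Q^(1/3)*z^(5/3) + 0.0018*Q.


Q^(1/3) = 9.4522
z^(5/3) = 1.2115
First term = 0.071 * 9.4522 * 1.2115 = 0.81305
Second term = 0.0018 * 844.511 = 1.5201
m = 2.3332 kg/s

2.3332 kg/s


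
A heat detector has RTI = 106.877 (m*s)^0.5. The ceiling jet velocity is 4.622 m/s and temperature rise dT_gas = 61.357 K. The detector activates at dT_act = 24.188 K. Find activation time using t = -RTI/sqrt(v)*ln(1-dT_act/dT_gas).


dT_act/dT_gas = 0.39422
ln(1 - 0.39422) = -0.50123
t = -106.877 / sqrt(4.622) * -0.50123 = 24.918 s

24.918 s


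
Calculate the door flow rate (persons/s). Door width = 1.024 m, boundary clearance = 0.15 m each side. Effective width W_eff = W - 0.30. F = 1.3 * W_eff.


W_eff = 1.024 - 0.30 = 0.724 m
F = 1.3 * 0.724 = 0.94120 persons/s

0.94120 persons/s


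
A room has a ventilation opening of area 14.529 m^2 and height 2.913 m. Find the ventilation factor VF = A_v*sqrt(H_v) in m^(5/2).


sqrt(H_v) = 1.7068
VF = 14.529 * 1.7068 = 24.797 m^(5/2)

24.797 m^(5/2)


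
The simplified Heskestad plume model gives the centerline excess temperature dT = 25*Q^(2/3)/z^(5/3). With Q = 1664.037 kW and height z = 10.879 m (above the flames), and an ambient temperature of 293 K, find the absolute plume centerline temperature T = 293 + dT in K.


Q^(2/3) = 140.42
z^(5/3) = 53.413
dT = 25 * 140.42 / 53.413 = 65.725 K
T = 293 + 65.725 = 358.73 K

358.73 K


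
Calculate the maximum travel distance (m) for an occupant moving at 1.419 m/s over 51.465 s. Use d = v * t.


d = 1.419 * 51.465 = 73.029 m

73.029 m


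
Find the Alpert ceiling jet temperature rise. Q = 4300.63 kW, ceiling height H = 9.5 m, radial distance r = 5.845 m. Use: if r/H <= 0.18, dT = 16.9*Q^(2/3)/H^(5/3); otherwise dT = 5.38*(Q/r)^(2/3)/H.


r/H = 5.845 / 9.5 = 0.61526
r/H > 0.18, so dT = 5.38*(Q/r)^(2/3)/H
Q/r = 735.78
(Q/r)^(2/3) = 81.501
dT = 5.38 * 81.501 / 9.5 = 46.156 K

46.156 K


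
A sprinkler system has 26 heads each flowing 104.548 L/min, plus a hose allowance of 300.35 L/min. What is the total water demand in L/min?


Sprinkler demand = 26 * 104.548 = 2718.248 L/min
Total = 2718.248 + 300.35 = 3018.598 L/min

3018.598 L/min


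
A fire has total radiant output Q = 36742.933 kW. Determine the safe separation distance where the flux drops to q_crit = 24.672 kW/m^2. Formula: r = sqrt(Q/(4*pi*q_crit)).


4*pi*q_crit = 310.04
Q/(4*pi*q_crit) = 118.51
r = sqrt(118.51) = 10.886 m

10.886 m


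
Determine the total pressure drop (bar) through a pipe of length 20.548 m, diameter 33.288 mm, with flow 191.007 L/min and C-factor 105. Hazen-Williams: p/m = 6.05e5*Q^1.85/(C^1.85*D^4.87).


Q^1.85 = 16594
C^1.85 = 5485.3
D^4.87 = 2.5914e+07
p/m = 0.070624 bar/m
p_total = 0.070624 * 20.548 = 1.4512 bar

1.4512 bar


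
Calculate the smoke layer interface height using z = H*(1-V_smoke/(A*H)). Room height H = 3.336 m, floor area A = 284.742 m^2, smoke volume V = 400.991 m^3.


V/(A*H) = 0.42214
1 - 0.42214 = 0.57786
z = 3.336 * 0.57786 = 1.9277 m

1.9277 m


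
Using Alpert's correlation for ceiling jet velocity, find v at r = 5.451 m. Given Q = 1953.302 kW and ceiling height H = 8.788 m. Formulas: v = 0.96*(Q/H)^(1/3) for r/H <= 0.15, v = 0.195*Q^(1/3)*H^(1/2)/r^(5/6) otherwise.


r/H = 5.451 / 8.788 = 0.62028
r/H > 0.15, so v = 0.195*Q^(1/3)*H^(1/2)/r^(5/6)
Q^(1/3) = 12.500
H^(1/2) = 2.9645
r^(5/6) = 4.1089
v = 0.195 * 12.500 * 2.9645 / 4.1089 = 1.7586 m/s

1.7586 m/s


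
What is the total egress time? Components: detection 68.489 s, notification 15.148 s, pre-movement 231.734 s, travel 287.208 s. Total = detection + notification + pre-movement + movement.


Total = 68.489 + 15.148 + 231.734 + 287.208 = 602.579 s

602.579 s


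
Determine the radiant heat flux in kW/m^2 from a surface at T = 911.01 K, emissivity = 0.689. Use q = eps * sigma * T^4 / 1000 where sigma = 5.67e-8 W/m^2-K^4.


T^4 = 6.8880e+11
q = 0.689 * 5.67e-8 * 6.8880e+11 / 1000 = 26.909 kW/m^2

26.909 kW/m^2


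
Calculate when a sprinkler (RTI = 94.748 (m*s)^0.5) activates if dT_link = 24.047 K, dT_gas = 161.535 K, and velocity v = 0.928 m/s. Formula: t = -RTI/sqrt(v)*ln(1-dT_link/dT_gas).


dT_link/dT_gas = 0.14887
ln(1 - 0.14887) = -0.16119
t = -94.748 / sqrt(0.928) * -0.16119 = 15.853 s

15.853 s


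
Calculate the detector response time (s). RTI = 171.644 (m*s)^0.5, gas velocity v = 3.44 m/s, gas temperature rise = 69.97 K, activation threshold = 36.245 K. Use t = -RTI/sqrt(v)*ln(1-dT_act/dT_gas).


dT_act/dT_gas = 0.51801
ln(1 - 0.51801) = -0.72983
t = -171.644 / sqrt(3.44) * -0.72983 = 67.541 s

67.541 s


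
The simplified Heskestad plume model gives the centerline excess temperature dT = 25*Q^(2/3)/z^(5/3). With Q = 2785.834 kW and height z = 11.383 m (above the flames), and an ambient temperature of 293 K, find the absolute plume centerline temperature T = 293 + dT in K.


Q^(2/3) = 197.99
z^(5/3) = 57.601
dT = 25 * 197.99 / 57.601 = 85.931 K
T = 293 + 85.931 = 378.93 K

378.93 K


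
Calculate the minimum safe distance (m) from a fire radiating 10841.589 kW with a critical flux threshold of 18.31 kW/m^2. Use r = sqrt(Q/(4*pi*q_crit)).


4*pi*q_crit = 230.09
Q/(4*pi*q_crit) = 47.119
r = sqrt(47.119) = 6.8643 m

6.8643 m


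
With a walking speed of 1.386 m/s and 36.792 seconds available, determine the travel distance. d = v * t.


d = 1.386 * 36.792 = 50.994 m

50.994 m


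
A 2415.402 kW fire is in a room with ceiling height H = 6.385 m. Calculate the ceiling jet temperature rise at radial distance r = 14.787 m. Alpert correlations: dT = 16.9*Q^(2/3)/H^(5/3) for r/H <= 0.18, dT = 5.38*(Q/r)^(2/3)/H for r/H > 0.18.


r/H = 14.787 / 6.385 = 2.3159
r/H > 0.18, so dT = 5.38*(Q/r)^(2/3)/H
Q/r = 163.35
(Q/r)^(2/3) = 29.882
dT = 5.38 * 29.882 / 6.385 = 25.178 K

25.178 K


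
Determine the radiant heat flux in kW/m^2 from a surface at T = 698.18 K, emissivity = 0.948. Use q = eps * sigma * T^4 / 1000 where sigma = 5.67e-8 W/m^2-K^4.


T^4 = 2.3761e+11
q = 0.948 * 5.67e-8 * 2.3761e+11 / 1000 = 12.772 kW/m^2

12.772 kW/m^2


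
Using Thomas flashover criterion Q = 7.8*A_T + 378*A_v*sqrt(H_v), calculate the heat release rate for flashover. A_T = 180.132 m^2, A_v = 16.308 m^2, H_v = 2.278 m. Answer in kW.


7.8*A_T = 1405.0
sqrt(H_v) = 1.5093
378*A_v*sqrt(H_v) = 9304.0
Q = 1405.0 + 9304.0 = 10709 kW

10709 kW


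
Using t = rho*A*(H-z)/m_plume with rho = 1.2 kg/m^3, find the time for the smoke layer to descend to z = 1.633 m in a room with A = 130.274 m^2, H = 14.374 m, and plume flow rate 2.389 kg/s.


H - z = 12.741 m
t = 1.2 * 130.274 * 12.741 / 2.389 = 833.73 s

833.73 s


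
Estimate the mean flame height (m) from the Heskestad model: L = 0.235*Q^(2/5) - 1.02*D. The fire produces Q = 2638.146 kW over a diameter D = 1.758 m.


Q^(2/5) = 23.363
0.235 * Q^(2/5) = 5.4902
1.02 * D = 1.7932
L = 3.6970 m

3.6970 m


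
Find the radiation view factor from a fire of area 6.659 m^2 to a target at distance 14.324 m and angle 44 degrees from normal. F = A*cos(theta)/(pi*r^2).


cos(44 deg) = 0.71934
pi*r^2 = 644.58
F = 6.659 * 0.71934 / 644.58 = 0.0074313

0.0074313


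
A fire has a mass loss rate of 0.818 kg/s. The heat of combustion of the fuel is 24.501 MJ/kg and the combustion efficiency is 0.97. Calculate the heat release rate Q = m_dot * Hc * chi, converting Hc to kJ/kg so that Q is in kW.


Hc = 24.501 MJ/kg = 24.501 * 1000 kJ/kg = 24501 kJ/kg
Q = 0.818 kg/s * 24501 kJ/kg * 0.97 = 19441 kW

19441 kW


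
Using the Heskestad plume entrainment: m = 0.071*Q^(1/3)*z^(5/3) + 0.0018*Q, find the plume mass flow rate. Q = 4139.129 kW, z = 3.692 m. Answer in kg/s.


Q^(1/3) = 16.056
z^(5/3) = 8.8193
First term = 0.071 * 16.056 * 8.8193 = 10.054
Second term = 0.0018 * 4139.129 = 7.4504
m = 17.504 kg/s

17.504 kg/s


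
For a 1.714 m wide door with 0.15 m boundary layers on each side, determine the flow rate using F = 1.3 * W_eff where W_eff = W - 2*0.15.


W_eff = 1.714 - 0.30 = 1.414 m
F = 1.3 * 1.414 = 1.8382 persons/s

1.8382 persons/s


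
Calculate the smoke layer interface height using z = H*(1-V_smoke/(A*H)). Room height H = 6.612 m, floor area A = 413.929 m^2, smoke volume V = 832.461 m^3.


V/(A*H) = 0.30416
1 - 0.30416 = 0.69584
z = 6.612 * 0.69584 = 4.6009 m

4.6009 m


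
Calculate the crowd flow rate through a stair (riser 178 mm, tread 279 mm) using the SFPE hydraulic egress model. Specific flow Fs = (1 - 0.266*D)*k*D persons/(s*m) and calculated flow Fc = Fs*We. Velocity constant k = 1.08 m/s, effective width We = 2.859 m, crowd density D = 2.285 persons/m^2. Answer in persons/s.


1 - 0.266*D = 1 - 0.266*2.285 = 0.39219
Fs = 0.39219 * 1.08 * 2.285 = 0.96785 persons/(s*m)
Fc = 0.96785 * 2.859 = 2.7671 persons/s

2.7671 persons/s


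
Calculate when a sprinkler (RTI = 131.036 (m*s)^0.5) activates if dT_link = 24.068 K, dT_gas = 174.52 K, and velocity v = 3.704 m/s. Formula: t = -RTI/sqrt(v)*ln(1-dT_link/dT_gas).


dT_link/dT_gas = 0.13791
ln(1 - 0.13791) = -0.14840
t = -131.036 / sqrt(3.704) * -0.14840 = 10.104 s

10.104 s


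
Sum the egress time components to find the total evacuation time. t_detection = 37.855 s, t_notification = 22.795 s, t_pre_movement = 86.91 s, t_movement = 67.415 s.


Total = 37.855 + 22.795 + 86.91 + 67.415 = 214.975 s

214.975 s


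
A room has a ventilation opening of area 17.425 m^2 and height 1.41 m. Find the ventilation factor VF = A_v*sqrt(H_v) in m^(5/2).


sqrt(H_v) = 1.1874
VF = 17.425 * 1.1874 = 20.691 m^(5/2)

20.691 m^(5/2)


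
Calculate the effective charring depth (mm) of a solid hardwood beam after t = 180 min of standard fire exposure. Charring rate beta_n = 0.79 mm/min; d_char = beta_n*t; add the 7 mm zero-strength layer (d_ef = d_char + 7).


d_char = 0.79 * 180 = 142.2 mm
d_ef = 142.2 + 1.0*7 = 149.2 mm

149.2 mm


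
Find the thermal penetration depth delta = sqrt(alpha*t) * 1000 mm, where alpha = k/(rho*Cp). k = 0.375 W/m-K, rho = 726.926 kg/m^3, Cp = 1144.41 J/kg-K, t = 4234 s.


alpha = 0.375 / (726.926 * 1144.41) = 4.5077e-07 m^2/s
alpha * t = 0.0019086
delta = sqrt(0.0019086) * 1000 = 43.687 mm

43.687 mm


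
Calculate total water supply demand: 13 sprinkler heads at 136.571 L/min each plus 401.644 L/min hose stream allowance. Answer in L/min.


Sprinkler demand = 13 * 136.571 = 1775.423 L/min
Total = 1775.423 + 401.644 = 2177.067 L/min

2177.067 L/min


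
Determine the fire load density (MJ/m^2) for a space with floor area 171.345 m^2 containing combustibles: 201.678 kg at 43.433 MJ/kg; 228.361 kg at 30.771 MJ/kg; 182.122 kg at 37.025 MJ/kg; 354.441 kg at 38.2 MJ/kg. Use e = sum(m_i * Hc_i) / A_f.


Total energy = 201.678*43.433 + 228.361*30.771 + 182.122*37.025 + 354.441*38.2
= 8759.481 + 7026.896 + 6743.067 + 13539.65
= 36069.09 MJ
e = 36069.09 / 171.345 = 210.51 MJ/m^2

210.51 MJ/m^2


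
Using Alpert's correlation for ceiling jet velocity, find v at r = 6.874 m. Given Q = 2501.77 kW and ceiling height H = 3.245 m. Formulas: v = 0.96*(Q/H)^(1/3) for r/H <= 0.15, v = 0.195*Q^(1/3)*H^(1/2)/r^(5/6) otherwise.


r/H = 6.874 / 3.245 = 2.1183
r/H > 0.15, so v = 0.195*Q^(1/3)*H^(1/2)/r^(5/6)
Q^(1/3) = 13.575
H^(1/2) = 1.8014
r^(5/6) = 4.9851
v = 0.195 * 13.575 * 1.8014 / 4.9851 = 0.95657 m/s

0.95657 m/s


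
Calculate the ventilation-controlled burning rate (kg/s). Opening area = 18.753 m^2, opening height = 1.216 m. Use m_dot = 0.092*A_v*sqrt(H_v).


sqrt(H_v) = 1.1027
m_dot = 0.092 * 18.753 * 1.1027 = 1.9025 kg/s

1.9025 kg/s


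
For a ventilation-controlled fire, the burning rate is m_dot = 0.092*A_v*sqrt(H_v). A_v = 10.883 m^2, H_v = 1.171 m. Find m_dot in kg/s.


sqrt(H_v) = 1.0821
m_dot = 0.092 * 10.883 * 1.0821 = 1.0835 kg/s

1.0835 kg/s


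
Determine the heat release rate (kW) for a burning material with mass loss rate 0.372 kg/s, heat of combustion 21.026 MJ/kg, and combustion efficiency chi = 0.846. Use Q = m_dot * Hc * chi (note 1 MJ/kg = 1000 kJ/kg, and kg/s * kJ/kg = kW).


Hc = 21.026 MJ/kg = 21.026 * 1000 kJ/kg = 21026 kJ/kg
Q = 0.372 kg/s * 21026 kJ/kg * 0.846 = 6617.1 kW

6617.1 kW


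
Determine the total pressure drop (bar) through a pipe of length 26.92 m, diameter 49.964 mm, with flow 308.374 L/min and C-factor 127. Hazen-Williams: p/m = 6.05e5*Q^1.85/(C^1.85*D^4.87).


Q^1.85 = 40253
C^1.85 = 7799.0
D^4.87 = 1.8727e+08
p/m = 0.016674 bar/m
p_total = 0.016674 * 26.92 = 0.44888 bar

0.44888 bar


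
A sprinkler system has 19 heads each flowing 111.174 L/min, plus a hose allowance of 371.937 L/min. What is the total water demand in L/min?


Sprinkler demand = 19 * 111.174 = 2112.306 L/min
Total = 2112.306 + 371.937 = 2484.243 L/min

2484.243 L/min


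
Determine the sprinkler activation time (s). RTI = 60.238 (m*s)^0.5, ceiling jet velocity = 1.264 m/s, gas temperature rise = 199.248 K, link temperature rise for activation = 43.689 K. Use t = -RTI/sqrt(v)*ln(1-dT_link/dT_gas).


dT_link/dT_gas = 0.21927
ln(1 - 0.21927) = -0.24753
t = -60.238 / sqrt(1.264) * -0.24753 = 13.262 s

13.262 s


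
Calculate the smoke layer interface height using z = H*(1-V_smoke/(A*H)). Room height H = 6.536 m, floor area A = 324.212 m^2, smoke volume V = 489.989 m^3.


V/(A*H) = 0.23123
1 - 0.23123 = 0.76877
z = 6.536 * 0.76877 = 5.0247 m

5.0247 m


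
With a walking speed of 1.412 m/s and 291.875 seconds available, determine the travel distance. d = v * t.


d = 1.412 * 291.875 = 412.13 m

412.13 m


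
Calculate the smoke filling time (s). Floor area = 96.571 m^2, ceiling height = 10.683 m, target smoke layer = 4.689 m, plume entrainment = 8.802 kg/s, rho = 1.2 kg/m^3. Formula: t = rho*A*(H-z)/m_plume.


H - z = 5.994 m
t = 1.2 * 96.571 * 5.994 / 8.802 = 78.916 s

78.916 s


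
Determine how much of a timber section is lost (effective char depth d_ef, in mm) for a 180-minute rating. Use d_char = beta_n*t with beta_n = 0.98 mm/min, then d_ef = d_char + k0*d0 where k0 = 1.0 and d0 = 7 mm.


d_char = 0.98 * 180 = 176.4 mm
d_ef = 176.4 + 1.0*7 = 183.4 mm

183.4 mm


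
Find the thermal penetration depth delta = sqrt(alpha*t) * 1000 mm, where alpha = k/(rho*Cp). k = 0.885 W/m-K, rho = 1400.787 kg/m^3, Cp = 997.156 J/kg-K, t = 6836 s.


alpha = 0.885 / (1400.787 * 997.156) = 6.3359e-07 m^2/s
alpha * t = 0.0043312
delta = sqrt(0.0043312) * 1000 = 65.812 mm

65.812 mm


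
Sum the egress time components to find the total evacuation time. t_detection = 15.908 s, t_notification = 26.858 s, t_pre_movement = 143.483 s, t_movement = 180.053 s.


Total = 15.908 + 26.858 + 143.483 + 180.053 = 366.302 s

366.302 s


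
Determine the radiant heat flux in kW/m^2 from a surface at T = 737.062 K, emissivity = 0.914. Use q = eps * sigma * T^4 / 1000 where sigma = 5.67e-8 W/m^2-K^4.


T^4 = 2.9513e+11
q = 0.914 * 5.67e-8 * 2.9513e+11 / 1000 = 15.295 kW/m^2

15.295 kW/m^2


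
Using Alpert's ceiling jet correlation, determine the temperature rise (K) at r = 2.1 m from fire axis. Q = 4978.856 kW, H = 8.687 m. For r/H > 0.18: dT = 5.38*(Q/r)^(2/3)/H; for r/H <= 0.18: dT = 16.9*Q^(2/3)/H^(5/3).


r/H = 2.1 / 8.687 = 0.24174
r/H > 0.18, so dT = 5.38*(Q/r)^(2/3)/H
Q/r = 2370.9
(Q/r)^(2/3) = 177.80
dT = 5.38 * 177.80 / 8.687 = 110.12 K

110.12 K
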